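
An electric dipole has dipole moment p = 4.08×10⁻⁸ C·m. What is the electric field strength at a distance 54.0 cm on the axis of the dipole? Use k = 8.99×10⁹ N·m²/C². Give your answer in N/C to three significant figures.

E ≈ 4660 N/C

On the dipole axis E = 2kp/r³.
E = 2·(8.99×10⁹)(4.08×10⁻⁸) / (0.540)³ = 4659 N/C.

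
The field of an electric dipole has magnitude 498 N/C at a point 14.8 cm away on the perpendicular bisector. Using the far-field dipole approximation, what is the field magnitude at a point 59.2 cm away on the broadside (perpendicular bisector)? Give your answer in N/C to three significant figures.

E ≈ 7.78 N/C

Dipole fields scale as 1/r³ in the far field; the geometry is the same at both points.
E₂ = E₁ · (r₁/r₂)³ = 498 · (14.8/59.2)³.
(r₁/r₂)³ = (0.25)³ = 0.01562.
E₂ ≈ 7.781 N/C.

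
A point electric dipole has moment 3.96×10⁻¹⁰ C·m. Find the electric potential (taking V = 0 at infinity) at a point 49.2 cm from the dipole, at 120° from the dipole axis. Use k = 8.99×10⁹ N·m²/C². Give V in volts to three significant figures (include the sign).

The dipole potential is V = kp cosθ / r².
V = (8.99×10⁹)(3.96×10⁻¹⁰)·cos120° / (0.492)² = -7.354 V.

V ≈ -7.35 V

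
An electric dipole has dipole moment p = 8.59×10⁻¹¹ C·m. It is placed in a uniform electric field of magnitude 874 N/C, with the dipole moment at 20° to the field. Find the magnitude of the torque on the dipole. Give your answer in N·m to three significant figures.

τ ≈ 2.57×10⁻⁸ N·m

Torque on an electric dipole: τ = pE sinθ.
τ = (8.59×10⁻¹¹)(874)·sin20° = 2.568×10⁻⁸ N·m.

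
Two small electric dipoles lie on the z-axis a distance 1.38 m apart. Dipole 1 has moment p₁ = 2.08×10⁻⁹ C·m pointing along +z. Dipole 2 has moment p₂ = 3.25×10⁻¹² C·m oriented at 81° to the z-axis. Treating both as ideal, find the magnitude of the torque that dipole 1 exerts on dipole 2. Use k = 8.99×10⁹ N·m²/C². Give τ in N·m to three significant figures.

τ ≈ 4.57×10⁻¹¹ N·m

The second dipole sits on the axis of the first, so the field there is axial: E₁ = 2kp₁/r³ along +z.
E₁ = 2(8.99×10⁹)(2.08×10⁻⁹)/(1.38)³ = 14.23 N/C.
Torque on the second dipole: τ = p₂ E₁ sinθ.
τ = (3.25×10⁻¹²)(14.23)·sin81° = 4.568×10⁻¹¹ N·m.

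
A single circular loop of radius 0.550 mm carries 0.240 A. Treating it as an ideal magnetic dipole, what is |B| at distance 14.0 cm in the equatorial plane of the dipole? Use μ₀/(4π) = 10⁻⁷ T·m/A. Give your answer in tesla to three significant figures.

B ≈ 8.31×10⁻¹² T

Magnetic moment m = IA = Iπa² = (0.240)·π·(5.50×10⁻⁴)² = 2.281×10⁻⁷ A·m².
In the equatorial plane B = (μ₀/4π)·m/r³ (half the axial value).
B = (10⁻⁷)·(2.281×10⁻⁷) / (0.140)³ = 8.313×10⁻¹² T.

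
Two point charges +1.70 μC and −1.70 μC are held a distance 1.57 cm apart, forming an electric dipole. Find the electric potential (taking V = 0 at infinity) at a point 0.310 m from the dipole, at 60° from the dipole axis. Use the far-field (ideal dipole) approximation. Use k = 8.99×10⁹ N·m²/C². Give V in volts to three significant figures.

Dipole moment p = qd = (1.70×10⁻⁶ C)(0.0157 m) = 2.669×10⁻⁸ C·m.
The dipole potential is V = kp cosθ / r².
V = (8.99×10⁹)(2.669×10⁻⁸)·cos60° / (0.310)² = 1248 V.

V ≈ 1250 V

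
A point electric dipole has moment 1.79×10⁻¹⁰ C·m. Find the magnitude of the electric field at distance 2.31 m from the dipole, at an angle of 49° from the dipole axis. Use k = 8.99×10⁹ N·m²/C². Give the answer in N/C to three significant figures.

At angle θ the dipole field magnitude is E = (kp/r³)·√(1 + 3cos²θ).
kp/r³ = (8.99×10⁹)(1.79×10⁻¹⁰) / (2.31)³ = 0.1305 N/C.
√(1 + 3cos²49°) = √(1 + 3·0.4304) = √2.2912 ≈ 1.5137.
E ≈ 0.1305 × 1.514 = 0.1976 N/C.

E ≈ 0.198 N/C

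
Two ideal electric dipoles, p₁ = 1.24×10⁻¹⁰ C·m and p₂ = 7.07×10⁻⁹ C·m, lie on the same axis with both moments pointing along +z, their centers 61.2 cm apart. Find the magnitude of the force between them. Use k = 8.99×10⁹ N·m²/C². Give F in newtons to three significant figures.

On-axis field of dipole 1 at distance r: E = 2kp₁/r³. Force on dipole 2 is F = p₂·dE/dr (gradient along axis).
dE/dr = −6kp₁/r⁴, so |F| = 6kp₁p₂/r⁴ (attractive for aligned moments).
F = 6(8.99×10⁹)(1.24×10⁻¹⁰)(7.07×10⁻⁹)/(0.612)⁴ = 3.371×10⁻⁷ N.

F ≈ 3.37×10⁻⁷ N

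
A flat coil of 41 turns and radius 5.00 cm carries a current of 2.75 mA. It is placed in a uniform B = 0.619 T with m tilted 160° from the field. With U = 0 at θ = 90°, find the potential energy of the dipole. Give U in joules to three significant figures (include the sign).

m = NIA = NIπa² = 41·(0.00275)·π·(0.0500)² = 8.855×10⁻⁴ A·m².
U = −m·B = −mB cosθ.
U = −(8.855×10⁻⁴)(0.619)·cos160° = 5.151×10⁻⁴ J.

U ≈ 5.15×10⁻⁴ J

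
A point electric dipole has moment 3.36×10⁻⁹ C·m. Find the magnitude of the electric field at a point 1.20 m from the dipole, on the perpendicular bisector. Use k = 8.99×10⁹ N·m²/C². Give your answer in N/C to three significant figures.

In the equatorial plane E = kp/r³.
E = (8.99×10⁹)(3.36×10⁻⁹) / (1.20)³ = 17.48 N/C.

E ≈ 17.5 N/C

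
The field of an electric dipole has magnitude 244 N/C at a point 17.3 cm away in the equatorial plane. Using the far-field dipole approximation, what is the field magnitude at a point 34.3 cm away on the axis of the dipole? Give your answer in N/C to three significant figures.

E ≈ 62.6 N/C

Dipole fields scale as 1/r³ in the far field.
The axial field is twice the equatorial field at the same r, so the geometry factor is 2/1.
E₂ = E₁ · (2/1) · (r₁/r₂)³ = 244 · 2 · (17.3/34.3)³.
(r₁/r₂)³ = (0.5044)³ = 0.1283.
E₂ ≈ 62.61 N/C.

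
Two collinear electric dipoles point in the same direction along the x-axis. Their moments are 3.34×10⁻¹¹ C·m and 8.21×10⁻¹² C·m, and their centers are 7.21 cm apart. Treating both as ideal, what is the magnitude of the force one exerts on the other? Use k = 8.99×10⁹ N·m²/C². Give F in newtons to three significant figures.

F ≈ 5.47×10⁻⁷ N

On-axis field of dipole 1 at distance r: E = 2kp₁/r³. Force on dipole 2 is F = p₂·dE/dr (gradient along axis).
dE/dr = −6kp₁/r⁴, so |F| = 6kp₁p₂/r⁴ (attractive for aligned moments).
F = 6(8.99×10⁹)(3.34×10⁻¹¹)(8.21×10⁻¹²)/(0.0721)⁴ = 5.473×10⁻⁷ N.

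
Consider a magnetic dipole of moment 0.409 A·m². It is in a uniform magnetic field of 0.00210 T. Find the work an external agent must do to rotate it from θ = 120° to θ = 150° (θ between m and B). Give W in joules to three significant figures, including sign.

W ≈ 3.14×10⁻⁴ J

W_ext = ΔU = −mB cosθ₂ + mB cosθ₁ = mB(cosθ₁ − cosθ₂).
W = (0.409)(0.00210)·(cos120° − cos150°) = (8.589×10⁻⁴)·(+0.3660) = 3.144×10⁻⁴ J.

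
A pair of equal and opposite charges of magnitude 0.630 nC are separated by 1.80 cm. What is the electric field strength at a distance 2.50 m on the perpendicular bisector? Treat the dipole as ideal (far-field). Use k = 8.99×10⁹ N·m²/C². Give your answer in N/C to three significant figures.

Dipole moment p = qd = (6.30×10⁻¹⁰ C)(0.0180 m) = 1.134×10⁻¹¹ C·m.
In the equatorial plane E = kp/r³.
E = (8.99×10⁹)(1.134×10⁻¹¹) / (2.50)³ = 0.006525 N/C.

E ≈ 0.00652 N/C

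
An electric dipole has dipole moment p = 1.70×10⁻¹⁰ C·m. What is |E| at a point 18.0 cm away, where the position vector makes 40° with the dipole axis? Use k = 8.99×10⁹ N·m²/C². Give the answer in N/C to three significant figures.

At angle θ the dipole field magnitude is E = (kp/r³)·√(1 + 3cos²θ).
kp/r³ = (8.99×10⁹)(1.70×10⁻¹⁰) / (0.180)³ = 262.1 N/C.
√(1 + 3cos²40°) = √(1 + 3·0.5868) = √2.7605 ≈ 1.6615.
E ≈ 262.1 × 1.661 = 435.4 N/C.

E ≈ 435 N/C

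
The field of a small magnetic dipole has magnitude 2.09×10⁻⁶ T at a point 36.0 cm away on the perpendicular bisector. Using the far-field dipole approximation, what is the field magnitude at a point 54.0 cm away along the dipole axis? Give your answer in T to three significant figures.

Dipole fields scale as 1/r³ in the far field.
The axial field is twice the equatorial field at the same r, so the geometry factor is 2/1.
B₂ = B₁ · (2/1) · (r₁/r₂)³ = 2.09×10⁻⁶ · 2 · (36.0/54.0)³.
(r₁/r₂)³ = (0.6667)³ = 0.2963.
B₂ ≈ 1.239×10⁻⁶ T.

B ≈ 1.24×10⁻⁶ T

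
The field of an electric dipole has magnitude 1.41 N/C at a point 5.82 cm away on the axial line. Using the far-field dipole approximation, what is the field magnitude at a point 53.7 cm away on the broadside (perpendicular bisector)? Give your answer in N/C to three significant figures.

E ≈ 8.98×10⁻⁴ N/C

Dipole fields scale as 1/r³ in the far field.
The axial field is twice the equatorial field at the same r, so the geometry factor is 1/2.
E₂ = E₁ · (1/2) · (r₁/r₂)³ = 1.41 · 0.5 · (5.82/53.7)³.
(r₁/r₂)³ = (0.1084)³ = 0.001273.
E₂ ≈ 8.975×10⁻⁴ N/C.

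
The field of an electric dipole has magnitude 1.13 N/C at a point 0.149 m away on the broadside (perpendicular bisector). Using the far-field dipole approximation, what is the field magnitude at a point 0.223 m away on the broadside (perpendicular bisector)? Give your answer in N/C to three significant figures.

E ≈ 0.337 N/C

Dipole fields scale as 1/r³ in the far field; the geometry is the same at both points.
E₂ = E₁ · (r₁/r₂)³ = 1.13 · (0.149/0.223)³.
(r₁/r₂)³ = (0.6682)³ = 0.2983.
E₂ ≈ 0.3371 N/C.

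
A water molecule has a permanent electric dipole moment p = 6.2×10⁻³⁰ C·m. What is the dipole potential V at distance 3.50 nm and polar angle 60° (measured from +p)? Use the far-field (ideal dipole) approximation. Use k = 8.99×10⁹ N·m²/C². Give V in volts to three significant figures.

V ≈ 0.00228 V

The dipole potential is V = kp cosθ / r².
V = (8.99×10⁹)(6.20×10⁻³⁰)·cos60° / (3.50×10⁻⁹)² = 0.002275 V.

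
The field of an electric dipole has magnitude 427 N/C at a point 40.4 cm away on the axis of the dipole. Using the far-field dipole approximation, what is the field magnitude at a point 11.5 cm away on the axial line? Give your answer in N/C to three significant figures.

Dipole fields scale as 1/r³ in the far field; the geometry is the same at both points.
E₂ = E₁ · (r₁/r₂)³ = 427 · (40.4/11.5)³.
(r₁/r₂)³ = (3.513)³ = 43.36.
E₂ ≈ 1.851×10⁴ N/C.

E ≈ 1.85×10⁴ N/C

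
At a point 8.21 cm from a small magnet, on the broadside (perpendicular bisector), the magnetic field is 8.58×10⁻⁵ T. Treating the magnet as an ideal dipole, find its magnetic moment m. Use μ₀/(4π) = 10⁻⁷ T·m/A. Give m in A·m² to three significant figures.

In the equatorial plane B = (μ₀/4π)·m/r³, so m = Br³·4π/(μ₀).
m = (8.58×10⁻⁵)·(0.0821)³ / (10⁻⁷) = 0.4748 A·m².

m ≈ 0.475 A·m²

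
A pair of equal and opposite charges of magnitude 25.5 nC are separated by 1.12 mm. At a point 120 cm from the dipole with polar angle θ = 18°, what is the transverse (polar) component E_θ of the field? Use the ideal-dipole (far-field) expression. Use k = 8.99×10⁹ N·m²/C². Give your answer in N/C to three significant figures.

Dipole moment p = qd = (2.55×10⁻⁸ C)(0.00112 m) = 2.856×10⁻¹¹ C·m.
For a dipole, E_θ = (kp sinθ)/r³.
kp/r³ = (8.99×10⁹)(2.856×10⁻¹¹)/(1.20)³ = 0.1486 N/C.
E_θ = 0.1486·sin18° = 0.04592 N/C.

E_θ ≈ 0.0459 N/C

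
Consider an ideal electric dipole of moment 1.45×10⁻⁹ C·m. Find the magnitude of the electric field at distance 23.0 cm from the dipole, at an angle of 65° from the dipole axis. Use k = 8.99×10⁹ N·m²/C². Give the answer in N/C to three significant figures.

At angle θ the dipole field magnitude is E = (kp/r³)·√(1 + 3cos²θ).
kp/r³ = (8.99×10⁹)(1.45×10⁻⁹) / (0.230)³ = 1071 N/C.
√(1 + 3cos²65°) = √(1 + 3·0.1786) = √1.5358 ≈ 1.2393.
E ≈ 1071 × 1.239 = 1328 N/C.

E ≈ 1330 N/C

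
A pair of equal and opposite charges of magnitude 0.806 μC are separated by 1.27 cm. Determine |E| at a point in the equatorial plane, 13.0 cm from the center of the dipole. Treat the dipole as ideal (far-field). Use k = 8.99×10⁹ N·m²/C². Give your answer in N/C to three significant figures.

E ≈ 4.19×10⁴ N/C

Dipole moment p = qd = (8.06×10⁻⁷ C)(0.0127 m) = 1.024×10⁻⁸ C·m.
In the equatorial plane E = kp/r³.
E = (8.99×10⁹)(1.024×10⁻⁸) / (0.130)³ = 4.190×10⁴ N/C.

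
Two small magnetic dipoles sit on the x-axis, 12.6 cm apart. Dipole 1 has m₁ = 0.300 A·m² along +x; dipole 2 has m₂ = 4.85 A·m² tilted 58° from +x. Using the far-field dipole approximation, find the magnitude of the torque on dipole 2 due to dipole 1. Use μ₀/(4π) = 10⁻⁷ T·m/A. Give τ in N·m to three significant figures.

τ ≈ 1.23×10⁻⁴ N·m

Dipole B is on the axis of dipole A, so B₁ there is axial: B₁ = (μ₀/4π)·2m₁/r³ along +x.
B₁ = 2(10⁻⁷)(0.300)/(0.126)³ = 2.999×10⁻⁵ T.
τ = m₂ B₁ sinθ.
τ = (4.85)(2.999×10⁻⁵)·sin58° = 1.234×10⁻⁴ N·m.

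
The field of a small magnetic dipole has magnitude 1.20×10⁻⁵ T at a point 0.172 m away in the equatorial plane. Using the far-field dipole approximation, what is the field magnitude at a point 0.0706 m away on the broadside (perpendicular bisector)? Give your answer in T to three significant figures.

Dipole fields scale as 1/r³ in the far field; the geometry is the same at both points.
B₂ = B₁ · (r₁/r₂)³ = 1.20×10⁻⁵ · (0.172/0.0706)³.
(r₁/r₂)³ = (2.436)³ = 14.46.
B₂ ≈ 1.735×10⁻⁴ T.

B ≈ 1.74×10⁻⁴ T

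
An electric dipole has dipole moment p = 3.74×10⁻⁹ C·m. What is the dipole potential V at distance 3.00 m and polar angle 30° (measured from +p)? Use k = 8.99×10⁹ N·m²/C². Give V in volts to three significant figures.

The dipole potential is V = kp cosθ / r².
V = (8.99×10⁹)(3.74×10⁻⁹)·cos30° / (3.00)² = 3.235 V.

V ≈ 3.24 V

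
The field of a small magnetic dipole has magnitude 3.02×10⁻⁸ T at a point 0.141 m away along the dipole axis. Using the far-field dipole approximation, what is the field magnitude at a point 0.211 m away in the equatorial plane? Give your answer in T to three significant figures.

B ≈ 4.51×10⁻⁹ T

Dipole fields scale as 1/r³ in the far field.
The axial field is twice the equatorial field at the same r, so the geometry factor is 1/2.
B₂ = B₁ · (1/2) · (r₁/r₂)³ = 3.02×10⁻⁸ · 0.5 · (0.141/0.211)³.
(r₁/r₂)³ = (0.6682)³ = 0.2984.
B₂ ≈ 4.506×10⁻⁹ T.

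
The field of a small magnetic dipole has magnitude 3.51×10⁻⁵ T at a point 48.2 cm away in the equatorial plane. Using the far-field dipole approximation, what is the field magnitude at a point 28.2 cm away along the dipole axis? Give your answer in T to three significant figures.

B ≈ 3.51×10⁻⁴ T

Dipole fields scale as 1/r³ in the far field.
The axial field is twice the equatorial field at the same r, so the geometry factor is 2/1.
B₂ = B₁ · (2/1) · (r₁/r₂)³ = 3.51×10⁻⁵ · 2 · (48.2/28.2)³.
(r₁/r₂)³ = (1.709)³ = 4.993.
B₂ ≈ 3.505×10⁻⁴ T.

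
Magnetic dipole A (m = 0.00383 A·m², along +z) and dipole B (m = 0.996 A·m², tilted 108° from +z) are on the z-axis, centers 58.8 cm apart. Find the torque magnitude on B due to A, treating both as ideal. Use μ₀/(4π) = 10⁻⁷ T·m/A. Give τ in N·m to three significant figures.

Dipole B is on the axis of dipole A, so B₁ there is axial: B₁ = (μ₀/4π)·2m₁/r³ along +z.
B₁ = 2(10⁻⁷)(0.00383)/(0.588)³ = 3.768×10⁻⁹ T.
τ = m₂ B₁ sinθ.
τ = (0.996)(3.768×10⁻⁹)·sin108° = 3.569×10⁻⁹ N·m.

τ ≈ 3.57×10⁻⁹ N·m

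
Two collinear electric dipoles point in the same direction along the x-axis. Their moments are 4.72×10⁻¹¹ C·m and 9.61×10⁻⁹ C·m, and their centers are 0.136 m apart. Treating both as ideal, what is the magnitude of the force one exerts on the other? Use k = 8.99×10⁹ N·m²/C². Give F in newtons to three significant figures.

On-axis field of dipole 1 at distance r: E = 2kp₁/r³. Force on dipole 2 is F = p₂·dE/dr (gradient along axis).
dE/dr = −6kp₁/r⁴, so |F| = 6kp₁p₂/r⁴ (attractive for aligned moments).
F = 6(8.99×10⁹)(4.72×10⁻¹¹)(9.61×10⁻⁹)/(0.136)⁴ = 7.152×10⁻⁵ N.

F ≈ 7.15×10⁻⁵ N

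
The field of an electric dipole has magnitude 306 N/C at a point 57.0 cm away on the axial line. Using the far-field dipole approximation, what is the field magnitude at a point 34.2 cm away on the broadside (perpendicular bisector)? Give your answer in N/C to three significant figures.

E ≈ 708 N/C

Dipole fields scale as 1/r³ in the far field.
The axial field is twice the equatorial field at the same r, so the geometry factor is 1/2.
E₂ = E₁ · (1/2) · (r₁/r₂)³ = 306 · 0.5 · (57.0/34.2)³.
(r₁/r₂)³ = (1.667)³ = 4.63.
E₂ ≈ 708.3 N/C.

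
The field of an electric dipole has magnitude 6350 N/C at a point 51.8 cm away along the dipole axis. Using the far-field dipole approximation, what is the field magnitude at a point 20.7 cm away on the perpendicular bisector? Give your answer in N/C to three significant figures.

E ≈ 4.98×10⁴ N/C

Dipole fields scale as 1/r³ in the far field.
The axial field is twice the equatorial field at the same r, so the geometry factor is 1/2.
E₂ = E₁ · (1/2) · (r₁/r₂)³ = 6350 · 0.5 · (51.8/20.7)³.
(r₁/r₂)³ = (2.502)³ = 15.67.
E₂ ≈ 4.975×10⁴ N/C.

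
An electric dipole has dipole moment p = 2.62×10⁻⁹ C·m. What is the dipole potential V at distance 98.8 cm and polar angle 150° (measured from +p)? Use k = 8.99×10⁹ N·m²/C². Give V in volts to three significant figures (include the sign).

The dipole potential is V = kp cosθ / r².
V = (8.99×10⁹)(2.62×10⁻⁹)·cos150° / (0.988)² = -20.90 V.

V ≈ -20.9 V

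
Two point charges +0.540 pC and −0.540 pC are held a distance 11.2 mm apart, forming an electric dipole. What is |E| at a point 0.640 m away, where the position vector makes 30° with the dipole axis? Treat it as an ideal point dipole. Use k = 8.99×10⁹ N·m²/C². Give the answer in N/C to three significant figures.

E ≈ 3.74×10⁻⁴ N/C

Dipole moment p = qd = (5.40×10⁻¹³ C)(0.0112 m) = 6.048×10⁻¹⁵ C·m.
At angle θ the dipole field magnitude is E = (kp/r³)·√(1 + 3cos²θ).
kp/r³ = (8.99×10⁹)(6.048×10⁻¹⁵) / (0.640)³ = 2.074×10⁻⁴ N/C.
√(1 + 3cos²30°) = √(1 + 3·0.7500) = √3.2500 ≈ 1.8028.
E ≈ 2.074×10⁻⁴ × 1.803 = 3.739×10⁻⁴ N/C.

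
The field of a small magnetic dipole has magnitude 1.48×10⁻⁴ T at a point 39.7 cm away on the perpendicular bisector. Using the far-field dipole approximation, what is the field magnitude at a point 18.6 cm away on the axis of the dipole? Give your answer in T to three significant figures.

B ≈ 0.00288 T

Dipole fields scale as 1/r³ in the far field.
The axial field is twice the equatorial field at the same r, so the geometry factor is 2/1.
B₂ = B₁ · (2/1) · (r₁/r₂)³ = 1.48×10⁻⁴ · 2 · (39.7/18.6)³.
(r₁/r₂)³ = (2.134)³ = 9.724.
B₂ ≈ 0.002878 T.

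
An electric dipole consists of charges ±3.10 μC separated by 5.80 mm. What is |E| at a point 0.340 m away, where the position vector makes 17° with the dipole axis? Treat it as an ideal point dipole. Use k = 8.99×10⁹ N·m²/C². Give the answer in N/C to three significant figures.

E ≈ 7960 N/C

Dipole moment p = qd = (3.10×10⁻⁶ C)(0.00580 m) = 1.798×10⁻⁸ C·m.
At angle θ the dipole field magnitude is E = (kp/r³)·√(1 + 3cos²θ).
kp/r³ = (8.99×10⁹)(1.798×10⁻⁸) / (0.340)³ = 4113 N/C.
√(1 + 3cos²17°) = √(1 + 3·0.9145) = √3.7436 ≈ 1.9348.
E ≈ 4113 × 1.935 = 7957 N/C.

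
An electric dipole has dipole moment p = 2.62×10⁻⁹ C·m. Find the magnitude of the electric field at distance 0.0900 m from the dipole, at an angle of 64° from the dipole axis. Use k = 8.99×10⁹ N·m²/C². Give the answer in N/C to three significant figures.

E ≈ 4.06×10⁴ N/C

At angle θ the dipole field magnitude is E = (kp/r³)·√(1 + 3cos²θ).
kp/r³ = (8.99×10⁹)(2.62×10⁻⁹) / (0.0900)³ = 3.231×10⁴ N/C.
√(1 + 3cos²64°) = √(1 + 3·0.1922) = √1.5765 ≈ 1.2556.
E ≈ 3.231×10⁴ × 1.256 = 4.057×10⁴ N/C.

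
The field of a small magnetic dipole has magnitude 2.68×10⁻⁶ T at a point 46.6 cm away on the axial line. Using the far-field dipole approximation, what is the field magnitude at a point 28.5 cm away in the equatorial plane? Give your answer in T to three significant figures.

B ≈ 5.86×10⁻⁶ T

Dipole fields scale as 1/r³ in the far field.
The axial field is twice the equatorial field at the same r, so the geometry factor is 1/2.
B₂ = B₁ · (1/2) · (r₁/r₂)³ = 2.68×10⁻⁶ · 0.5 · (46.6/28.5)³.
(r₁/r₂)³ = (1.635)³ = 4.371.
B₂ ≈ 5.858×10⁻⁶ T.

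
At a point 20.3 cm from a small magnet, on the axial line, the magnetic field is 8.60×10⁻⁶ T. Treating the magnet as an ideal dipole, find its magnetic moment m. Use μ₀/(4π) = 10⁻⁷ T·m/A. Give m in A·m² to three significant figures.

m ≈ 0.360 A·m²

On axis B = (μ₀/4π)·2m/r³, so m = Br³·4π/(μ₀·2).
m = (8.60×10⁻⁶)·(0.203)³ / (2·10⁻⁷) = 0.3597 A·m².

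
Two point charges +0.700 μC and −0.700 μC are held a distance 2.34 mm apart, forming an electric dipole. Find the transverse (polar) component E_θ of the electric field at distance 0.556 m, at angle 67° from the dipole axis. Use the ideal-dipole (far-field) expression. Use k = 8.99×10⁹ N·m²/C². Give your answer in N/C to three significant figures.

E_θ ≈ 78.9 N/C

Dipole moment p = qd = (7.00×10⁻⁷ C)(0.00234 m) = 1.638×10⁻⁹ C·m.
For a dipole, E_θ = (kp sinθ)/r³.
kp/r³ = (8.99×10⁹)(1.638×10⁻⁹)/(0.556)³ = 85.67 N/C.
E_θ = 85.67·sin67° = 78.86 N/C.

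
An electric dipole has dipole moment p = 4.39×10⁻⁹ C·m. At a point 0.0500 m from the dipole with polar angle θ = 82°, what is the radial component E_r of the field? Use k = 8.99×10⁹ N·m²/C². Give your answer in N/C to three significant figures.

For a dipole, E_r = (2kp cosθ)/r³.
kp/r³ = (8.99×10⁹)(4.39×10⁻⁹)/(0.0500)³ = 3.157×10⁵ N/C.
E_r = 2·3.157×10⁵·cos82° = 8.788×10⁴ N/C.

E_r ≈ 8.79×10⁴ N/C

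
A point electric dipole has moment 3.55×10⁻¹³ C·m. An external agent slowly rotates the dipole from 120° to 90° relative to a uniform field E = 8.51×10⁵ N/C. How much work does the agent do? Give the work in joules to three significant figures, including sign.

W ≈ -1.51×10⁻⁷ J

W_ext = ΔU = U(θ₂) − U(θ₁) = −pE cosθ₂ − (−pE cosθ₁) = pE(cosθ₁ − cosθ₂).
W = (3.55×10⁻¹³)(8.51×10⁵)·(cos120° − cos90°) = (3.021×10⁻⁷)·(-0.5000) = -1.511×10⁻⁷ J.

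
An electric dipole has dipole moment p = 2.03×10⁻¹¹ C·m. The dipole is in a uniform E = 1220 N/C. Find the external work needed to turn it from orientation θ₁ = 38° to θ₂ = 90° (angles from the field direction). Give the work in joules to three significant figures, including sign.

W ≈ 1.95×10⁻⁸ J

W_ext = ΔU = U(θ₂) − U(θ₁) = −pE cosθ₂ − (−pE cosθ₁) = pE(cosθ₁ − cosθ₂).
W = (2.03×10⁻¹¹)(1220)·(cos38° − cos90°) = (2.477×10⁻⁸)·(+0.7880) = 1.952×10⁻⁸ J.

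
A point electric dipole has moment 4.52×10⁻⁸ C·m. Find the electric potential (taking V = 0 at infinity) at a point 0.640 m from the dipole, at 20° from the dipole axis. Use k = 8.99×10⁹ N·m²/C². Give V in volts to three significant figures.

V ≈ 932 V

The dipole potential is V = kp cosθ / r².
V = (8.99×10⁹)(4.52×10⁻⁸)·cos20° / (0.640)² = 932.2 V.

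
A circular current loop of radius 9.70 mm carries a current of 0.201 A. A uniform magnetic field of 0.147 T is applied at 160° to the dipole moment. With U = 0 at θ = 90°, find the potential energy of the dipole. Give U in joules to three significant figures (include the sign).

U ≈ 8.21×10⁻⁶ J

Magnetic moment m = IA = Iπa² = (0.201)·π·(0.00970)² = 5.941×10⁻⁵ A·m².
U = −m·B = −mB cosθ.
U = −(5.941×10⁻⁵)(0.147)·cos160° = 8.207×10⁻⁶ J.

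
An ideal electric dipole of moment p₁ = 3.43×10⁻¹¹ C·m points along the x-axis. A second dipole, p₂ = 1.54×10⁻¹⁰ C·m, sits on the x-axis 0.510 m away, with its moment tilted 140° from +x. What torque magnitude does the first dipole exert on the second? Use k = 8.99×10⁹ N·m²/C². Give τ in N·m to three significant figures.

τ ≈ 4.60×10⁻¹⁰ N·m

The second dipole sits on the axis of the first, so the field there is axial: E₁ = 2kp₁/r³ along +x.
E₁ = 2(8.99×10⁹)(3.43×10⁻¹¹)/(0.510)³ = 4.649 N/C.
Torque on the second dipole: τ = p₂ E₁ sinθ.
τ = (1.54×10⁻¹⁰)(4.649)·sin140° = 4.602×10⁻¹⁰ N·m.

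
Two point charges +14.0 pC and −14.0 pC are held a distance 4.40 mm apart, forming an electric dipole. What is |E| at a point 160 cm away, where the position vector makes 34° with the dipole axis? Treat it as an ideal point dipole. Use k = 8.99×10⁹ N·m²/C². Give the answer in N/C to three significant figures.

Dipole moment p = qd = (1.40×10⁻¹¹ C)(0.00440 m) = 6.16×10⁻¹⁴ C·m.
At angle θ the dipole field magnitude is E = (kp/r³)·√(1 + 3cos²θ).
kp/r³ = (8.99×10⁹)(6.16×10⁻¹⁴) / (1.60)³ = 1.352×10⁻⁴ N/C.
√(1 + 3cos²34°) = √(1 + 3·0.6873) = √3.0619 ≈ 1.7498.
E ≈ 1.352×10⁻⁴ × 1.750 = 2.366×10⁻⁴ N/C.

E ≈ 2.37×10⁻⁴ N/C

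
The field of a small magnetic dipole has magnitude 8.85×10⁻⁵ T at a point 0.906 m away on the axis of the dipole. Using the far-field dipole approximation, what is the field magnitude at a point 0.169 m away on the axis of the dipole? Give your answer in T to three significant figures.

Dipole fields scale as 1/r³ in the far field; the geometry is the same at both points.
B₂ = B₁ · (r₁/r₂)³ = 8.85×10⁻⁵ · (0.906/0.169)³.
(r₁/r₂)³ = (5.361)³ = 154.1.
B₂ ≈ 0.01364 T.

B ≈ 0.0136 T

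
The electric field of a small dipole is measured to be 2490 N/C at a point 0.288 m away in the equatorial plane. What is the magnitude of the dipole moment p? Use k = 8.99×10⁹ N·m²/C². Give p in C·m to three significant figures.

p ≈ 6.62×10⁻⁹ C·m

In the equatorial plane E = kp/r³, so p = Er³/(k).
p = (2490)·(0.288)³ / (8.99×10⁹) = 6.616×10⁻⁹ C·m.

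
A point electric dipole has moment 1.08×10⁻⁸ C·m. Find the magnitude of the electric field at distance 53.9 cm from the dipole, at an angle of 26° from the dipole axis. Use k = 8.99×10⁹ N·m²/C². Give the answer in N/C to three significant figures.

E ≈ 1150 N/C

At angle θ the dipole field magnitude is E = (kp/r³)·√(1 + 3cos²θ).
kp/r³ = (8.99×10⁹)(1.08×10⁻⁸) / (0.539)³ = 620.0 N/C.
√(1 + 3cos²26°) = √(1 + 3·0.8078) = √3.4235 ≈ 1.8503.
E ≈ 620.0 × 1.850 = 1147 N/C.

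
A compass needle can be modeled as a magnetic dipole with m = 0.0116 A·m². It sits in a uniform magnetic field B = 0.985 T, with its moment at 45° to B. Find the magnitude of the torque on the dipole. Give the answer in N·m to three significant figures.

Torque on a magnetic dipole: τ = mB sinθ.
τ = (0.0116)(0.985)·sin45° = 0.008079 N·m.

τ ≈ 0.00808 N·m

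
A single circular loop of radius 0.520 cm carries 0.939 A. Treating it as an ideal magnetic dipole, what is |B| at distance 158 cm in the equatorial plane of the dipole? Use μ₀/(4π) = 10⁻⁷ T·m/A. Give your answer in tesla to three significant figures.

B ≈ 2.02×10⁻¹² T

Magnetic moment m = IA = Iπa² = (0.939)·π·(0.00520)² = 7.977×10⁻⁵ A·m².
In the equatorial plane B = (μ₀/4π)·m/r³ (half the axial value).
B = (10⁻⁷)·(7.977×10⁻⁵) / (1.58)³ = 2.022×10⁻¹² T.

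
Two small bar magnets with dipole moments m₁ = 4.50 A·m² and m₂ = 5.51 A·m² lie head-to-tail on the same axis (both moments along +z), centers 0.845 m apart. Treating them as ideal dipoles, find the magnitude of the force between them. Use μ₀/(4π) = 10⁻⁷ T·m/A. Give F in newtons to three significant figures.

F ≈ 2.92×10⁻⁵ N

On-axis B of dipole 1: B = (μ₀/4π)·2m₁/r³. Force on dipole 2: F = m₂·dB/dr.
dB/dr = −(μ₀/4π)·6m₁/r⁴, so |F| = (μ₀/4π)·6m₁m₂/r⁴.
F = 6(10⁻⁷)(4.50)(5.51)/(0.845)⁴ = 2.918×10⁻⁵ N.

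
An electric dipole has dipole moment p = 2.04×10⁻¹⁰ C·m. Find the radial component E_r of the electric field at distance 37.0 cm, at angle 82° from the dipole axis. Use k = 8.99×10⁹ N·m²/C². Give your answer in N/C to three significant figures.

E_r ≈ 10.1 N/C

For a dipole, E_r = (2kp cosθ)/r³.
kp/r³ = (8.99×10⁹)(2.04×10⁻¹⁰)/(0.370)³ = 36.21 N/C.
E_r = 2·36.21·cos82° = 10.08 N/C.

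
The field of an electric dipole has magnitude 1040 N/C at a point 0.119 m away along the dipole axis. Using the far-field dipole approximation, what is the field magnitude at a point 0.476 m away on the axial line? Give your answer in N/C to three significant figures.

E ≈ 16.2 N/C

Dipole fields scale as 1/r³ in the far field; the geometry is the same at both points.
E₂ = E₁ · (r₁/r₂)³ = 1040 · (0.119/0.476)³.
(r₁/r₂)³ = (0.25)³ = 0.01562.
E₂ ≈ 16.25 N/C.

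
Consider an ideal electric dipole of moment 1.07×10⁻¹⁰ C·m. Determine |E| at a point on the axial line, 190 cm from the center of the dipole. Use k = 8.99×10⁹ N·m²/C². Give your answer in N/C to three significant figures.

E ≈ 0.280 N/C

On the dipole axis E = 2kp/r³.
E = 2·(8.99×10⁹)(1.07×10⁻¹⁰) / (1.90)³ = 0.2805 N/C.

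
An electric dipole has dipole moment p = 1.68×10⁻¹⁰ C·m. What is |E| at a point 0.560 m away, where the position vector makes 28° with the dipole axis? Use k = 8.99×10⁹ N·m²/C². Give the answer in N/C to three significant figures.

At angle θ the dipole field magnitude is E = (kp/r³)·√(1 + 3cos²θ).
kp/r³ = (8.99×10⁹)(1.68×10⁻¹⁰) / (0.560)³ = 8.600 N/C.
√(1 + 3cos²28°) = √(1 + 3·0.7796) = √3.3388 ≈ 1.8272.
E ≈ 8.600 × 1.827 = 15.71 N/C.

E ≈ 15.7 N/C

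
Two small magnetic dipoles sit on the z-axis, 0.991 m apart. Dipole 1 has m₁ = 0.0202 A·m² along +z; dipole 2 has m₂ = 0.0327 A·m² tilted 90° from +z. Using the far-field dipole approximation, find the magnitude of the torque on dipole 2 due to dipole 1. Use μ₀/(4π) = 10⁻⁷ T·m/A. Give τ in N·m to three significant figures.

τ ≈ 1.36×10⁻¹⁰ N·m

Dipole B is on the axis of dipole A, so B₁ there is axial: B₁ = (μ₀/4π)·2m₁/r³ along +z.
B₁ = 2(10⁻⁷)(0.0202)/(0.991)³ = 4.151×10⁻⁹ T.
τ = m₂ B₁ sinθ.
τ = (0.0327)(4.151×10⁻⁹)·sin90° = 1.357×10⁻¹⁰ N·m.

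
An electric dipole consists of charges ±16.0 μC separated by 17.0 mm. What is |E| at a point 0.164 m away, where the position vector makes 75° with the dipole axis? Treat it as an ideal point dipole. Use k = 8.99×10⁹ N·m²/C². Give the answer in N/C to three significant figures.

E ≈ 6.08×10⁵ N/C

Dipole moment p = qd = (1.60×10⁻⁵ C)(0.0170 m) = 2.72×10⁻⁷ C·m.
At angle θ the dipole field magnitude is E = (kp/r³)·√(1 + 3cos²θ).
kp/r³ = (8.99×10⁹)(2.72×10⁻⁷) / (0.164)³ = 5.544×10⁵ N/C.
√(1 + 3cos²75°) = √(1 + 3·0.0670) = √1.2010 ≈ 1.0959.
E ≈ 5.544×10⁵ × 1.096 = 6.075×10⁵ N/C.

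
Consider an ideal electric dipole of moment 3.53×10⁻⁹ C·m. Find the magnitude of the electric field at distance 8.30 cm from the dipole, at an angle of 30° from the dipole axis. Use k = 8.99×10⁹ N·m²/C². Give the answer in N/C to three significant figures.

At angle θ the dipole field magnitude is E = (kp/r³)·√(1 + 3cos²θ).
kp/r³ = (8.99×10⁹)(3.53×10⁻⁹) / (0.0830)³ = 5.550×10⁴ N/C.
√(1 + 3cos²30°) = √(1 + 3·0.7500) = √3.2500 ≈ 1.8028.
E ≈ 5.550×10⁴ × 1.803 = 1.001×10⁵ N/C.

E ≈ 1.00×10⁵ N/C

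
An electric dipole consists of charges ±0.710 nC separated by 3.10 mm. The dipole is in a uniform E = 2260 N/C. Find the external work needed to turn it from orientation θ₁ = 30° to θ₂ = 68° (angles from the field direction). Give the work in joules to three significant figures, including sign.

Dipole moment p = qd = (7.10×10⁻¹⁰ C)(0.00310 m) = 2.201×10⁻¹² C·m.
W_ext = ΔU = U(θ₂) − U(θ₁) = −pE cosθ₂ − (−pE cosθ₁) = pE(cosθ₁ − cosθ₂).
W = (2.201×10⁻¹²)(2260)·(cos30° − cos68°) = (4.974×10⁻⁹)·(+0.4914) = 2.444×10⁻⁹ J.

W ≈ 2.44×10⁻⁹ J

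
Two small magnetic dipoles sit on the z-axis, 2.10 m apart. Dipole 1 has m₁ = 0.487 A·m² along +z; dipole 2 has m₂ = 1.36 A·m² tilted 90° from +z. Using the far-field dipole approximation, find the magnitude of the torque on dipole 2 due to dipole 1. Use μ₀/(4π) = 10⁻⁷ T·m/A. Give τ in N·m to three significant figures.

Dipole B is on the axis of dipole A, so B₁ there is axial: B₁ = (μ₀/4π)·2m₁/r³ along +z.
B₁ = 2(10⁻⁷)(0.487)/(2.10)³ = 1.052×10⁻⁸ T.
τ = m₂ B₁ sinθ.
τ = (1.36)(1.052×10⁻⁸)·sin90° = 1.430×10⁻⁸ N·m.

τ ≈ 1.43×10⁻⁸ N·m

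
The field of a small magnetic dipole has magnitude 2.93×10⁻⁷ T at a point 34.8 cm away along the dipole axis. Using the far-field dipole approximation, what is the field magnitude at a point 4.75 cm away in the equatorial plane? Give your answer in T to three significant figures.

Dipole fields scale as 1/r³ in the far field.
The axial field is twice the equatorial field at the same r, so the geometry factor is 1/2.
B₂ = B₁ · (1/2) · (r₁/r₂)³ = 2.93×10⁻⁷ · 0.5 · (34.8/4.75)³.
(r₁/r₂)³ = (7.326)³ = 393.2.
B₂ ≈ 5.761×10⁻⁵ T.

B ≈ 5.76×10⁻⁵ T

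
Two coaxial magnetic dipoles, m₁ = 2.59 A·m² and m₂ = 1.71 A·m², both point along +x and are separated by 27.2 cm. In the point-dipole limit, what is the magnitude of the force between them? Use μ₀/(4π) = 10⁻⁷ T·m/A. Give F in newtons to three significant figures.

On-axis B of dipole 1: B = (μ₀/4π)·2m₁/r³. Force on dipole 2: F = m₂·dB/dr.
dB/dr = −(μ₀/4π)·6m₁/r⁴, so |F| = (μ₀/4π)·6m₁m₂/r⁴.
F = 6(10⁻⁷)(2.59)(1.71)/(0.272)⁴ = 4.855×10⁻⁴ N.

F ≈ 4.85×10⁻⁴ N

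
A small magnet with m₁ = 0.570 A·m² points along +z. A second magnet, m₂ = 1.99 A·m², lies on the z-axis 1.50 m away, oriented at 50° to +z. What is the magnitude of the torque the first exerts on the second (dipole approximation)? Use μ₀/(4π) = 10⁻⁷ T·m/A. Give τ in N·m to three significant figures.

Dipole B is on the axis of dipole A, so B₁ there is axial: B₁ = (μ₀/4π)·2m₁/r³ along +z.
B₁ = 2(10⁻⁷)(0.570)/(1.50)³ = 3.378×10⁻⁸ T.
τ = m₂ B₁ sinθ.
τ = (1.99)(3.378×10⁻⁸)·sin50° = 5.149×10⁻⁸ N·m.

τ ≈ 5.15×10⁻⁸ N·m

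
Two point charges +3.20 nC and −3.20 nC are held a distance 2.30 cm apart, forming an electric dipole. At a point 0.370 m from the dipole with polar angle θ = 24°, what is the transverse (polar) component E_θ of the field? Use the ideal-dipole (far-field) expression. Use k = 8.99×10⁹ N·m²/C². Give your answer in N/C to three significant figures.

E_θ ≈ 5.31 N/C

Dipole moment p = qd = (3.20×10⁻⁹ C)(0.0230 m) = 7.36×10⁻¹¹ C·m.
For a dipole, E_θ = (kp sinθ)/r³.
kp/r³ = (8.99×10⁹)(7.36×10⁻¹¹)/(0.370)³ = 13.06 N/C.
E_θ = 13.06·sin24° = 5.313 N/C.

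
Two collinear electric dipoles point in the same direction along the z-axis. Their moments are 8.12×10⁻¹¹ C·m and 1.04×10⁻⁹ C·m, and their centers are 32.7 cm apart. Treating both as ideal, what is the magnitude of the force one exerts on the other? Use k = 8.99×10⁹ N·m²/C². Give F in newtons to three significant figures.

On-axis field of dipole 1 at distance r: E = 2kp₁/r³. Force on dipole 2 is F = p₂·dE/dr (gradient along axis).
dE/dr = −6kp₁/r⁴, so |F| = 6kp₁p₂/r⁴ (attractive for aligned moments).
F = 6(8.99×10⁹)(8.12×10⁻¹¹)(1.04×10⁻⁹)/(0.327)⁴ = 3.984×10⁻⁷ N.

F ≈ 3.98×10⁻⁷ N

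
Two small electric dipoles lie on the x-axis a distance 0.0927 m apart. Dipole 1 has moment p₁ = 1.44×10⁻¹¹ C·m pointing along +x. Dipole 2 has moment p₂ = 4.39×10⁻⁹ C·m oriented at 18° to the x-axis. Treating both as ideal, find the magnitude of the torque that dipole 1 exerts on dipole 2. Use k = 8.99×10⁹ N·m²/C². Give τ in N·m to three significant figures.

The second dipole sits on the axis of the first, so the field there is axial: E₁ = 2kp₁/r³ along +x.
E₁ = 2(8.99×10⁹)(1.44×10⁻¹¹)/(0.0927)³ = 325.0 N/C.
Torque on the second dipole: τ = p₂ E₁ sinθ.
τ = (4.39×10⁻⁹)(325.0)·sin18° = 4.409×10⁻⁷ N·m.

τ ≈ 4.41×10⁻⁷ N·m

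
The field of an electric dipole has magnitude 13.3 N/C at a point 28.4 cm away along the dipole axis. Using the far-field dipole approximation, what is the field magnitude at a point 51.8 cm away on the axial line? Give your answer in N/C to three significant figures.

E ≈ 2.19 N/C

Dipole fields scale as 1/r³ in the far field; the geometry is the same at both points.
E₂ = E₁ · (r₁/r₂)³ = 13.3 · (28.4/51.8)³.
(r₁/r₂)³ = (0.5483)³ = 0.1648.
E₂ ≈ 2.192 N/C.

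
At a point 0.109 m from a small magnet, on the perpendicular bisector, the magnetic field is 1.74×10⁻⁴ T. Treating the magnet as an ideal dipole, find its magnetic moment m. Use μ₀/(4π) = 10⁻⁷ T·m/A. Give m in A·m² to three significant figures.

In the equatorial plane B = (μ₀/4π)·m/r³, so m = Br³·4π/(μ₀).
m = (1.74×10⁻⁴)·(0.109)³ / (10⁻⁷) = 2.253 A·m².

m ≈ 2.25 A·m²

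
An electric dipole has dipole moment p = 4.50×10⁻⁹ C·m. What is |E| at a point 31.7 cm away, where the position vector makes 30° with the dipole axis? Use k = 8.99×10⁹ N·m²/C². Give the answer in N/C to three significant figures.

At angle θ the dipole field magnitude is E = (kp/r³)·√(1 + 3cos²θ).
kp/r³ = (8.99×10⁹)(4.50×10⁻⁹) / (0.317)³ = 1270 N/C.
√(1 + 3cos²30°) = √(1 + 3·0.7500) = √3.2500 ≈ 1.8028.
E ≈ 1270 × 1.803 = 2289 N/C.

E ≈ 2290 N/C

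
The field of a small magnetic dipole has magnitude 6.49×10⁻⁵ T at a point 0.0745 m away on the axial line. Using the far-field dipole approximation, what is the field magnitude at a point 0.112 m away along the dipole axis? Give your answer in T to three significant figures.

B ≈ 1.91×10⁻⁵ T

Dipole fields scale as 1/r³ in the far field; the geometry is the same at both points.
B₂ = B₁ · (r₁/r₂)³ = 6.49×10⁻⁵ · (0.0745/0.112)³.
(r₁/r₂)³ = (0.6652)³ = 0.2943.
B₂ ≈ 1.910×10⁻⁵ T.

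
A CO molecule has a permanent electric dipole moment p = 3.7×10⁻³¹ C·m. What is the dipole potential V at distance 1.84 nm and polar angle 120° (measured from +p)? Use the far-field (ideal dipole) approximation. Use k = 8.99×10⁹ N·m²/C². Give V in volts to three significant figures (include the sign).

The dipole potential is V = kp cosθ / r².
V = (8.99×10⁹)(3.70×10⁻³¹)·cos120° / (1.84×10⁻⁹)² = -4.912×10⁻⁴ V.

V ≈ -4.91×10⁻⁴ V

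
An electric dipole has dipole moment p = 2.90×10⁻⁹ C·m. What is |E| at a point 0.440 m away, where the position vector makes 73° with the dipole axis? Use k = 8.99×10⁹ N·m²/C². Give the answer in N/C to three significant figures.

E ≈ 343 N/C

At angle θ the dipole field magnitude is E = (kp/r³)·√(1 + 3cos²θ).
kp/r³ = (8.99×10⁹)(2.90×10⁻⁹) / (0.440)³ = 306.1 N/C.
√(1 + 3cos²73°) = √(1 + 3·0.0855) = √1.2564 ≈ 1.1209.
E ≈ 306.1 × 1.121 = 343.1 N/C.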